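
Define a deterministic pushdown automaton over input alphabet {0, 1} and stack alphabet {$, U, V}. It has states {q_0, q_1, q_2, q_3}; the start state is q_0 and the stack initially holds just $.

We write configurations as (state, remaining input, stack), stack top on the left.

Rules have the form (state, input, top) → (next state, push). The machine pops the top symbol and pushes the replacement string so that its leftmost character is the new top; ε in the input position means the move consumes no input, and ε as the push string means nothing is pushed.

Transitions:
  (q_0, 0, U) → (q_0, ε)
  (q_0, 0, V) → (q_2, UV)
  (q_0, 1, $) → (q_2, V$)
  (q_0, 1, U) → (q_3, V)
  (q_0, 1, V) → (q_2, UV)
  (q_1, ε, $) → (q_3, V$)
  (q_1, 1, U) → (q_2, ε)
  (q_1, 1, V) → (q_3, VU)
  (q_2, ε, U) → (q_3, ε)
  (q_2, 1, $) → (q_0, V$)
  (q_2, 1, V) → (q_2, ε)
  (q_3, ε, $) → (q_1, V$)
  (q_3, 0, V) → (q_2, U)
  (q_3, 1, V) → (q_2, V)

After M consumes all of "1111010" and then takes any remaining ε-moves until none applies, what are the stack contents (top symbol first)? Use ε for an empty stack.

U$

(q_0, 1111010, $) ⊢ (q_2, 111010, V$) ⊢ (q_2, 11010, $) ⊢ (q_0, 1010, V$) ⊢ (q_2, 010, UV$) ⊢ (q_3, 010, V$) ⊢ (q_2, 10, U$) ⊢ (q_3, 10, $) ⊢ (q_1, 10, V$) ⊢ (q_3, 0, VU$) ⊢ (q_2, ε, UU$) ⊢ (q_3, ε, U$)
All input consumed in state q_3 with stack U$.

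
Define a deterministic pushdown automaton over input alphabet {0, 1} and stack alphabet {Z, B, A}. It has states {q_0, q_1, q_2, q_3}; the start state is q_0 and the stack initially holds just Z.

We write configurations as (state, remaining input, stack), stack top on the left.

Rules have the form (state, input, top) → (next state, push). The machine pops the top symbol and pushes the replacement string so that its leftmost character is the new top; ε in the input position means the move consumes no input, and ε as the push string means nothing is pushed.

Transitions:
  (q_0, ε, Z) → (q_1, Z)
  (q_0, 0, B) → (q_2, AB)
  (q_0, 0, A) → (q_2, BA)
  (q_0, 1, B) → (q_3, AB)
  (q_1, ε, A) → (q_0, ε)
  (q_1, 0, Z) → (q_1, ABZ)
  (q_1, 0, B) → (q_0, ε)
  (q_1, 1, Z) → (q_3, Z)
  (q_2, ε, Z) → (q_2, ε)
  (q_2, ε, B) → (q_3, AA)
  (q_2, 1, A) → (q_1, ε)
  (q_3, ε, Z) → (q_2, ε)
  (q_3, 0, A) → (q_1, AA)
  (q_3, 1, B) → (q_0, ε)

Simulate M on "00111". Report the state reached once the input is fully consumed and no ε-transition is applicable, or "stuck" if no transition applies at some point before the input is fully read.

stuck

(q_0, 00111, Z) ⊢ (q_1, 00111, Z) ⊢ (q_1, 0111, ABZ) ⊢ (q_0, 0111, BZ) ⊢ (q_2, 111, ABZ) ⊢ (q_1, 11, BZ)
No transition for (q_1, 1, top B); M blocks with input 11 remaining.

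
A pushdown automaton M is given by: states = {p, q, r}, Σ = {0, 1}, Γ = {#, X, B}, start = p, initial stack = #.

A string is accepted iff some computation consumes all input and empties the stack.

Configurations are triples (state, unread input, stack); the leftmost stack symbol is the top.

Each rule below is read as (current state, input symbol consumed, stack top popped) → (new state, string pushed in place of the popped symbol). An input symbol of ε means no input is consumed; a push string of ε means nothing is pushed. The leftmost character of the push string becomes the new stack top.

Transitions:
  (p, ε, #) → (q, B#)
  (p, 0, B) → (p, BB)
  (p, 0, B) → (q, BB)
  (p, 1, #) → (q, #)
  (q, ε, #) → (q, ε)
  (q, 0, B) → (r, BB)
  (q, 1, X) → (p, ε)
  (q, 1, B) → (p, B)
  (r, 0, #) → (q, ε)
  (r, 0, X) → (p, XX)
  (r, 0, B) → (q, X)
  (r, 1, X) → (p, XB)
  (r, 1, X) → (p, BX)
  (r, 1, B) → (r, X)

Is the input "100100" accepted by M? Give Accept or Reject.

Reject

No computation consumes all input and empties the stack.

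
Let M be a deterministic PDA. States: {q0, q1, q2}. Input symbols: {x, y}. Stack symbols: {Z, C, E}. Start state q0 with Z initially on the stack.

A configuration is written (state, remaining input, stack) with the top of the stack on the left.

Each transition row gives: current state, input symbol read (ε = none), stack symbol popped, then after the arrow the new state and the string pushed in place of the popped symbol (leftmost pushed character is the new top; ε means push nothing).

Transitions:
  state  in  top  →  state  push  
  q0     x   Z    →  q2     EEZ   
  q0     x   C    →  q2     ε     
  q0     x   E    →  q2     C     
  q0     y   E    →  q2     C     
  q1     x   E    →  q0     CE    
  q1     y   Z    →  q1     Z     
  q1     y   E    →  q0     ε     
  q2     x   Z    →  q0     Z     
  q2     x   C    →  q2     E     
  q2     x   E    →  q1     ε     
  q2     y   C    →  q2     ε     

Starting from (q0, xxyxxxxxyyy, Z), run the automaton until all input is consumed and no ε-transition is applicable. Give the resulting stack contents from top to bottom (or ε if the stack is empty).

Z

(q0, xxyxxxxxyyy, Z)
  read x, top Z: go to q2, push EEZ → (q2, xyxxxxxyyy, EEZ)
  read x, top E: go to q1, push ε → (q1, yxxxxxyyy, EZ)
  read y, top E: go to q0, push ε → (q0, xxxxxyyy, Z)
  read x, top Z: go to q2, push EEZ → (q2, xxxxyyy, EEZ)
  read x, top E: go to q1, push ε → (q1, xxxyyy, EZ)
  read x, top E: go to q0, push CE → (q0, xxyyy, CEZ)
  read x, top C: go to q2, push ε → (q2, xyyy, EZ)
  read x, top E: go to q1, push ε → (q1, yyy, Z)
  read y, top Z: go to q1, push Z → (q1, yy, Z)
  read y, top Z: go to q1, push Z → (q1, y, Z)
  read y, top Z: go to q1, push Z → (q1, ε, Z)
All input consumed in state q1 with stack Z.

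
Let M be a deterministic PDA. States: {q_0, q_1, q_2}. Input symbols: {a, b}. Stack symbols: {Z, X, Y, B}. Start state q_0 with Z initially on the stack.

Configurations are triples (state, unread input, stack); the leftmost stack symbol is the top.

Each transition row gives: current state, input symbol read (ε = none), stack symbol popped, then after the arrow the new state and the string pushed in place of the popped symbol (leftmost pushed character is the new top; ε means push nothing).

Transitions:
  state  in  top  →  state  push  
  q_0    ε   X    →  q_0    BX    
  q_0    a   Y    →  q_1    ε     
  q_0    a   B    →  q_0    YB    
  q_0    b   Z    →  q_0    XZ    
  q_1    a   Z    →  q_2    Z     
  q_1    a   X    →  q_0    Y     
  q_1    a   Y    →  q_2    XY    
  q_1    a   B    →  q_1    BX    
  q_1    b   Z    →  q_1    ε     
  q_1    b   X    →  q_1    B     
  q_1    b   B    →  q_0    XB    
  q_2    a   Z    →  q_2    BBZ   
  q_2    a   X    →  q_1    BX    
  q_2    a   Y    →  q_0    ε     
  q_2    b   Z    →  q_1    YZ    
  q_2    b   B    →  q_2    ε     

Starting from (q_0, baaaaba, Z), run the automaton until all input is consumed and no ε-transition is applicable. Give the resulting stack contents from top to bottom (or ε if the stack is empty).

(q_0, baaaaba, Z)
  read b, top Z: go to q_0, push XZ → (q_0, aaaaba, XZ)
  ε-move, top X: go to q_0, push BX → (q_0, aaaaba, BXZ)
  read a, top B: go to q_0, push YB → (q_0, aaaba, YBXZ)
  read a, top Y: go to q_1, push ε → (q_1, aaba, BXZ)
  read a, top B: go to q_1, push BX → (q_1, aba, BXXZ)
  read a, top B: go to q_1, push BX → (q_1, ba, BXXXZ)
  read b, top B: go to q_0, push XB → (q_0, a, XBXXXZ)
  ε-move, top X: go to q_0, push BX → (q_0, a, BXBXXXZ)
  read a, top B: go to q_0, push YB → (q_0, ε, YBXBXXXZ)
All input consumed in state q_0 with stack YBXBXXXZ.

YBXBXXXZ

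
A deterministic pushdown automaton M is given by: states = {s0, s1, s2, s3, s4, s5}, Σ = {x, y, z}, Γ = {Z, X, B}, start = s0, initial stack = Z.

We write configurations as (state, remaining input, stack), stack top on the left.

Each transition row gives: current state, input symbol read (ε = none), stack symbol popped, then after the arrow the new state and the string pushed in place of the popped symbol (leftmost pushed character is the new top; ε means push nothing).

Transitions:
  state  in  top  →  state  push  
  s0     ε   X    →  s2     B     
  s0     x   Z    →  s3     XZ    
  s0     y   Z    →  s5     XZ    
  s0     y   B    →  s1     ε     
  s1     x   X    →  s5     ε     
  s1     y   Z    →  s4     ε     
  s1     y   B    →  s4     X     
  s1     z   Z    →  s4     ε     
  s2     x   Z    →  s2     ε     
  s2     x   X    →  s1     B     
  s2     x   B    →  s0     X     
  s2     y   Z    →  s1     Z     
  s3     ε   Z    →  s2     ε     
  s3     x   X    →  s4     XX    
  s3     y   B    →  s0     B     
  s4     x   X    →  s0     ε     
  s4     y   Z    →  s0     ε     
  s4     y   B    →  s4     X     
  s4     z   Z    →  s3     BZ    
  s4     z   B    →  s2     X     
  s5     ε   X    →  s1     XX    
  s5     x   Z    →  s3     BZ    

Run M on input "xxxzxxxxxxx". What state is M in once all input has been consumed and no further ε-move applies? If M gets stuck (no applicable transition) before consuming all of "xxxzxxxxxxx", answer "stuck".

stuck

(s0, xxxzxxxxxxx, Z)
  read x, top Z: go to s3, push XZ → (s3, xxzxxxxxxx, XZ)
  read x, top X: go to s4, push XX → (s4, xzxxxxxxx, XXZ)
  read x, top X: go to s0, push ε → (s0, zxxxxxxx, XZ)
  ε-move, top X: go to s2, push B → (s2, zxxxxxxx, BZ)
No transition for (s2, z, top B); M blocks with input zxxxxxxx remaining.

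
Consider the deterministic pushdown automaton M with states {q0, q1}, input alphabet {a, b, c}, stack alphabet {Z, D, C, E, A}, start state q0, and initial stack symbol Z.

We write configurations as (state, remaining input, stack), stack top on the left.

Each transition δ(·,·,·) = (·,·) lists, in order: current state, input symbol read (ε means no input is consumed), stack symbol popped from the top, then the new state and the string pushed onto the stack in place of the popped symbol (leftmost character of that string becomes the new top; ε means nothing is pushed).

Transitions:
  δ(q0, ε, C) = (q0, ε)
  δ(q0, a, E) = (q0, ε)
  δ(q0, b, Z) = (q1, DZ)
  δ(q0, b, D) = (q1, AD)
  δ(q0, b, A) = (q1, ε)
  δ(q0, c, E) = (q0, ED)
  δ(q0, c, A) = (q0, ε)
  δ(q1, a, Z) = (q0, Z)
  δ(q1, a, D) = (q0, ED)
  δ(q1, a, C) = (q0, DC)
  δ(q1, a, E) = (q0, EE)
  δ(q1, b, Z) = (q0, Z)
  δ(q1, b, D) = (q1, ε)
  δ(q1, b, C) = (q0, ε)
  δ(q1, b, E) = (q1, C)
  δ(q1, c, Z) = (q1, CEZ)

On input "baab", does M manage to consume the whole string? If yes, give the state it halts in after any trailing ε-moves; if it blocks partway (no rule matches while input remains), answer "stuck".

(q0, baab, Z)
  read b, top Z: go to q1, push DZ → (q1, aab, DZ)
  read a, top D: go to q0, push ED → (q0, ab, EDZ)
  read a, top E: go to q0, push ε → (q0, b, DZ)
  read b, top D: go to q1, push AD → (q1, ε, ADZ)
All input consumed; M is in state q1.

q1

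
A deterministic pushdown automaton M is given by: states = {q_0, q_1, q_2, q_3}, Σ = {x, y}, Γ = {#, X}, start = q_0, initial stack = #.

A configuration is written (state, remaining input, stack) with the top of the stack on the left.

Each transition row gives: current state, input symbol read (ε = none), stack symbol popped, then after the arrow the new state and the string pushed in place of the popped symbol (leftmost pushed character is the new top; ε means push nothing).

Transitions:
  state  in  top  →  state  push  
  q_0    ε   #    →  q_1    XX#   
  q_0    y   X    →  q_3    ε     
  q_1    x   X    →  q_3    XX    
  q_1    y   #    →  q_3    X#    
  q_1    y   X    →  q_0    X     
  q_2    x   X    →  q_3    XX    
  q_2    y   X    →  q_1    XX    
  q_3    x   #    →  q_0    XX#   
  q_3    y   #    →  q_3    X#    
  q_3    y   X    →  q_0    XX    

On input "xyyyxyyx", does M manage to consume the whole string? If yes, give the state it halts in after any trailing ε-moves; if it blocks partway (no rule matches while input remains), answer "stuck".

(q_0, xyyyxyyx, #)
  ε-move, top #: go to q_1, push XX# → (q_1, xyyyxyyx, XX#)
  read x, top X: go to q_3, push XX → (q_3, yyyxyyx, XXX#)
  read y, top X: go to q_0, push XX → (q_0, yyxyyx, XXXX#)
  read y, top X: go to q_3, push ε → (q_3, yxyyx, XXX#)
  read y, top X: go to q_0, push XX → (q_0, xyyx, XXXX#)
No transition for (q_0, x, top X); M blocks with input xyyx remaining.

stuck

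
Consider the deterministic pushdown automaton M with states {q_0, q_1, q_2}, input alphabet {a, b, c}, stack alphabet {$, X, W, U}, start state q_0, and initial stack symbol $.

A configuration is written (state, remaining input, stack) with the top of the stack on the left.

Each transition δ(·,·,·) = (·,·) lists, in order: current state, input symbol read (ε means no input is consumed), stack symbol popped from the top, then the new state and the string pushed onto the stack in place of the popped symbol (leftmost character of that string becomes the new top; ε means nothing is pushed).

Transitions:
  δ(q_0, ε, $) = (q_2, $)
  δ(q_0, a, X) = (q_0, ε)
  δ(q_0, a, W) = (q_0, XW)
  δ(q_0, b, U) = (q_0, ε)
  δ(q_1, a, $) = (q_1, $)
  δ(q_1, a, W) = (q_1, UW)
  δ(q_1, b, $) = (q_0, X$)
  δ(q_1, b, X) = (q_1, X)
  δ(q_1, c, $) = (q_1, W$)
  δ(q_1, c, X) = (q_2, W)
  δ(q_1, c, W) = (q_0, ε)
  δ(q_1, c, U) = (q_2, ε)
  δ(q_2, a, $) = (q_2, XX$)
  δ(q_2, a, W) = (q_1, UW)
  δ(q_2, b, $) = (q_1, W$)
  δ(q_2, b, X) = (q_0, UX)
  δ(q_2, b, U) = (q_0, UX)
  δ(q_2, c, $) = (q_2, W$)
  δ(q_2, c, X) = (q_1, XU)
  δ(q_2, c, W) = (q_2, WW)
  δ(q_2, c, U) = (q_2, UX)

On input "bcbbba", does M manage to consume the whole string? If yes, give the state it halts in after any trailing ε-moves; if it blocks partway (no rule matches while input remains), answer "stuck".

stuck

(q_0, bcbbba, $)
  ε-move, top $: go to q_2, push $ → (q_2, bcbbba, $)
  read b, top $: go to q_1, push W$ → (q_1, cbbba, W$)
  read c, top W: go to q_0, push ε → (q_0, bbba, $)
  ε-move, top $: go to q_2, push $ → (q_2, bbba, $)
  read b, top $: go to q_1, push W$ → (q_1, bba, W$)
No transition for (q_1, b, top W); M blocks with input bba remaining.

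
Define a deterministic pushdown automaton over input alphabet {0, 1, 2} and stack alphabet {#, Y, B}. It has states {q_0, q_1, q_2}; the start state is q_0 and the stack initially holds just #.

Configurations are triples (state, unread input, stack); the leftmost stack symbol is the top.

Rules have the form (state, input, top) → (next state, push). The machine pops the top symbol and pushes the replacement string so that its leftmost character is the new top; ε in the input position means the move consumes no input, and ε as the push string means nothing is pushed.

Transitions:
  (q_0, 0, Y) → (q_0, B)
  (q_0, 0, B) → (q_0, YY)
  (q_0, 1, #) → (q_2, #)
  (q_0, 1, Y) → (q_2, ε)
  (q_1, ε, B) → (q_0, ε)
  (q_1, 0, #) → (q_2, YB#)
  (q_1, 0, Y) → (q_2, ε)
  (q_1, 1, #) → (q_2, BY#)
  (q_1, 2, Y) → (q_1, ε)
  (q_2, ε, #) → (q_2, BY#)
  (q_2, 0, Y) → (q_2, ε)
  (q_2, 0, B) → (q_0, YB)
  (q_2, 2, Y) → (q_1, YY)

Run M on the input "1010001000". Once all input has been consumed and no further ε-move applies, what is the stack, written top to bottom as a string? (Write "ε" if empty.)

BBY#

(q_0, 1010001000, #)
  read 1, top #: go to q_2, push # → (q_2, 010001000, #)
  ε-move, top #: go to q_2, push BY# → (q_2, 010001000, BY#)
  read 0, top B: go to q_0, push YB → (q_0, 10001000, YBY#)
  read 1, top Y: go to q_2, push ε → (q_2, 0001000, BY#)
  read 0, top B: go to q_0, push YB → (q_0, 001000, YBY#)
  read 0, top Y: go to q_0, push B → (q_0, 01000, BBY#)
  read 0, top B: go to q_0, push YY → (q_0, 1000, YYBY#)
  read 1, top Y: go to q_2, push ε → (q_2, 000, YBY#)
  read 0, top Y: go to q_2, push ε → (q_2, 00, BY#)
  read 0, top B: go to q_0, push YB → (q_0, 0, YBY#)
  read 0, top Y: go to q_0, push B → (q_0, ε, BBY#)
All input consumed in state q_0 with stack BBY#.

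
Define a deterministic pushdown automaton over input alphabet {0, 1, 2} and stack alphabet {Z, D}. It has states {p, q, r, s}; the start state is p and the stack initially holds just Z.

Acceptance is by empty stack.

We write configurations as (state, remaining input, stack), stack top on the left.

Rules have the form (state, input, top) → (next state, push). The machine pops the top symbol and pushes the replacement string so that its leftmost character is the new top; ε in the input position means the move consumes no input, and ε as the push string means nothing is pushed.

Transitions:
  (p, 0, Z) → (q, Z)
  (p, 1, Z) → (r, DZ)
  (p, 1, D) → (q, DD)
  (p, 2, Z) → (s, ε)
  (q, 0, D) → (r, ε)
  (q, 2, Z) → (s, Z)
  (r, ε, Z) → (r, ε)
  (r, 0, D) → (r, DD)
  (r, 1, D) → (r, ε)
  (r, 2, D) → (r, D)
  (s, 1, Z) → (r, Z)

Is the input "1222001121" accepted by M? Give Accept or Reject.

(p, 1222001121, Z)
  read 1, top Z: go to r, push DZ → (r, 222001121, DZ)
  read 2, top D: go to r, push D → (r, 22001121, DZ)
  read 2, top D: go to r, push D → (r, 2001121, DZ)
  read 2, top D: go to r, push D → (r, 001121, DZ)
  read 0, top D: go to r, push DD → (r, 01121, DDZ)
  read 0, top D: go to r, push DD → (r, 1121, DDDZ)
  read 1, top D: go to r, push ε → (r, 121, DDZ)
  read 1, top D: go to r, push ε → (r, 21, DZ)
  read 2, top D: go to r, push D → (r, 1, DZ)
  read 1, top D: go to r, push ε → (r, ε, Z)
  ε-move, top Z: go to r, push ε → (r, ε, ε)
All input consumed and the stack is empty.

Accept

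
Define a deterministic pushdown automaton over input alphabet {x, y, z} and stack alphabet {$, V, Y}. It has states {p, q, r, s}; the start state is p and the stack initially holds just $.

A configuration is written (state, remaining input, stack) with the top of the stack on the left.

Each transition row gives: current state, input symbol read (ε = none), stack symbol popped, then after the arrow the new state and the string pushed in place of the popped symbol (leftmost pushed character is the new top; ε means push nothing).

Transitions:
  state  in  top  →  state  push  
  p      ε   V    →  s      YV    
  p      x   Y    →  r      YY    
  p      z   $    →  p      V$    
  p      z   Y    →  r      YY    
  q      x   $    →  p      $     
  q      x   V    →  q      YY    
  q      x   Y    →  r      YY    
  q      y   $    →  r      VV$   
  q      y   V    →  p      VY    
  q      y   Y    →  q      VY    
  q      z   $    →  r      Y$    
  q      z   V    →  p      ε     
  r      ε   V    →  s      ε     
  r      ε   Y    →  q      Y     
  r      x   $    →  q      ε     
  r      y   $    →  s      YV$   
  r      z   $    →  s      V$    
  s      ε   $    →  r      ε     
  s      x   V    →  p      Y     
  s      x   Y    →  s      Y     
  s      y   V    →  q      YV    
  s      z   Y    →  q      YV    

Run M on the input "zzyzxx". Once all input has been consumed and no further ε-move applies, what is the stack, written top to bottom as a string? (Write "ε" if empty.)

YYYVV$

(p, zzyzxx, $)
  read z, top $: go to p, push V$ → (p, zyzxx, V$)
  ε-move, top V: go to s, push YV → (s, zyzxx, YV$)
  read z, top Y: go to q, push YV → (q, yzxx, YVV$)
  read y, top Y: go to q, push VY → (q, zxx, VYVV$)
  read z, top V: go to p, push ε → (p, xx, YVV$)
  read x, top Y: go to r, push YY → (r, x, YYVV$)
  ε-move, top Y: go to q, push Y → (q, x, YYVV$)
  read x, top Y: go to r, push YY → (r, ε, YYYVV$)
  ε-move, top Y: go to q, push Y → (q, ε, YYYVV$)
All input consumed in state q with stack YYYVV$.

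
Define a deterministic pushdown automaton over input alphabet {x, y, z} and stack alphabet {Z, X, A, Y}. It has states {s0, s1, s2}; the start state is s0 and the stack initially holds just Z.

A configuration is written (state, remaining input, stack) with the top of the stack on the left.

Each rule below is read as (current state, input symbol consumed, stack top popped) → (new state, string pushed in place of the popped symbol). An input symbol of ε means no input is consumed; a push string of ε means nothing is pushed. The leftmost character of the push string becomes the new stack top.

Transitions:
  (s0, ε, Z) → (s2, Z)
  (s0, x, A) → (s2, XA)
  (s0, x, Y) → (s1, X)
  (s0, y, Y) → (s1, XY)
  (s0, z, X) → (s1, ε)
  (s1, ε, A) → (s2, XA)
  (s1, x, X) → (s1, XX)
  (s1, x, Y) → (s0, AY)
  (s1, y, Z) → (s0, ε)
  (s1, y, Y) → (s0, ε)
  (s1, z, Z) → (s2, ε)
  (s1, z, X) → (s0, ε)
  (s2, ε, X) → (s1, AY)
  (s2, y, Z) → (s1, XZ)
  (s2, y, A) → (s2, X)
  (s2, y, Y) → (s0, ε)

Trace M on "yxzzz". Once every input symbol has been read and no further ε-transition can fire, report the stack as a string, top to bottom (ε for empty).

(s0, yxzzz, Z)
  ε-move, top Z: go to s2, push Z → (s2, yxzzz, Z)
  read y, top Z: go to s1, push XZ → (s1, xzzz, XZ)
  read x, top X: go to s1, push XX → (s1, zzz, XXZ)
  read z, top X: go to s0, push ε → (s0, zz, XZ)
  read z, top X: go to s1, push ε → (s1, z, Z)
  read z, top Z: go to s2, push ε → (s2, ε, ε)
All input consumed in state s2 with stack ε.

ε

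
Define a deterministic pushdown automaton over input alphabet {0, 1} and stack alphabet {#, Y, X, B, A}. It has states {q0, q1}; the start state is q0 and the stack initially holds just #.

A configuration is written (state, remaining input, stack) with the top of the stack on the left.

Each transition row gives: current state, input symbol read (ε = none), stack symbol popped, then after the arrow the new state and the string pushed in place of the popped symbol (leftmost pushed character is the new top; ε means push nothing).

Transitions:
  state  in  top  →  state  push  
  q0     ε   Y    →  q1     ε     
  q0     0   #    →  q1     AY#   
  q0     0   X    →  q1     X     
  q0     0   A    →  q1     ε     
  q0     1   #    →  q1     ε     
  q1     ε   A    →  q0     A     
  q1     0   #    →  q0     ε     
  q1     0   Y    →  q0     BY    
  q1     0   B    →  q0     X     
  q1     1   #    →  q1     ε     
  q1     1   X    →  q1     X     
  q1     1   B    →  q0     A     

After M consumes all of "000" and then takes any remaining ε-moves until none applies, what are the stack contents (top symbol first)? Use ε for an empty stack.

BY#

(q0, 000, #)
  read 0, top #: go to q1, push AY# → (q1, 00, AY#)
  ε-move, top A: go to q0, push A → (q0, 00, AY#)
  read 0, top A: go to q1, push ε → (q1, 0, Y#)
  read 0, top Y: go to q0, push BY → (q0, ε, BY#)
All input consumed in state q0 with stack BY#.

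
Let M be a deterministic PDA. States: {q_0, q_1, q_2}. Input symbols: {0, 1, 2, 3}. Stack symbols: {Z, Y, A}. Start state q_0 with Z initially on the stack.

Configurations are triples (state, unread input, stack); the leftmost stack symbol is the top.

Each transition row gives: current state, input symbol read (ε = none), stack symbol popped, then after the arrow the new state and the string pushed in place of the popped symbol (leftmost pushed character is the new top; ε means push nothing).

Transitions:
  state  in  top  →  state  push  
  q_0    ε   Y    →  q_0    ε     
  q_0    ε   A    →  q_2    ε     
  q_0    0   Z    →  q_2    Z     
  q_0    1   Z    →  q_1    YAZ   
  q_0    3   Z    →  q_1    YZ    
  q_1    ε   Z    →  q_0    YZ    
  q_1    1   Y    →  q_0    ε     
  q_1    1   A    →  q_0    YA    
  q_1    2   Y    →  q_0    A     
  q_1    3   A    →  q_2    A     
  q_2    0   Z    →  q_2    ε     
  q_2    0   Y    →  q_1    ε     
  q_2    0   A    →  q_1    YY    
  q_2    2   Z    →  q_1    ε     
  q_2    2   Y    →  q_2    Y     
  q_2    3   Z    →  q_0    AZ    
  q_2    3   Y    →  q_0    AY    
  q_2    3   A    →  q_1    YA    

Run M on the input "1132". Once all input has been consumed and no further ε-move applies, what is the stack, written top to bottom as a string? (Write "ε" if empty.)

ε

(q_0, 1132, Z)
  read 1, top Z: go to q_1, push YAZ → (q_1, 132, YAZ)
  read 1, top Y: go to q_0, push ε → (q_0, 32, AZ)
  ε-move, top A: go to q_2, push ε → (q_2, 32, Z)
  read 3, top Z: go to q_0, push AZ → (q_0, 2, AZ)
  ε-move, top A: go to q_2, push ε → (q_2, 2, Z)
  read 2, top Z: go to q_1, push ε → (q_1, ε, ε)
All input consumed in state q_1 with stack ε.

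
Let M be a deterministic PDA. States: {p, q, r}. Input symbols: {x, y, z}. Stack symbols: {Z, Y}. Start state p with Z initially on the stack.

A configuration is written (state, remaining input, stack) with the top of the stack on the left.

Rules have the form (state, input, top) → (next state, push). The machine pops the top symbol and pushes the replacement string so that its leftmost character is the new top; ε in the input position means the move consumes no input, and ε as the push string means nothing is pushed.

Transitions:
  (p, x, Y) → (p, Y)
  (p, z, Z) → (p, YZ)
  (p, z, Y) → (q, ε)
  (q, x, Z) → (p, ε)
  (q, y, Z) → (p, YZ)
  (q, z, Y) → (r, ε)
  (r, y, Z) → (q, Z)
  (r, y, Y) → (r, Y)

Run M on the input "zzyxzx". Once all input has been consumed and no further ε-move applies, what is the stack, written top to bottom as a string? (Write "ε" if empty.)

(p, zzyxzx, Z) ⊢ (p, zyxzx, YZ) ⊢ (q, yxzx, Z) ⊢ (p, xzx, YZ) ⊢ (p, zx, YZ) ⊢ (q, x, Z) ⊢ (p, ε, ε)
All input consumed in state p with stack ε.

ε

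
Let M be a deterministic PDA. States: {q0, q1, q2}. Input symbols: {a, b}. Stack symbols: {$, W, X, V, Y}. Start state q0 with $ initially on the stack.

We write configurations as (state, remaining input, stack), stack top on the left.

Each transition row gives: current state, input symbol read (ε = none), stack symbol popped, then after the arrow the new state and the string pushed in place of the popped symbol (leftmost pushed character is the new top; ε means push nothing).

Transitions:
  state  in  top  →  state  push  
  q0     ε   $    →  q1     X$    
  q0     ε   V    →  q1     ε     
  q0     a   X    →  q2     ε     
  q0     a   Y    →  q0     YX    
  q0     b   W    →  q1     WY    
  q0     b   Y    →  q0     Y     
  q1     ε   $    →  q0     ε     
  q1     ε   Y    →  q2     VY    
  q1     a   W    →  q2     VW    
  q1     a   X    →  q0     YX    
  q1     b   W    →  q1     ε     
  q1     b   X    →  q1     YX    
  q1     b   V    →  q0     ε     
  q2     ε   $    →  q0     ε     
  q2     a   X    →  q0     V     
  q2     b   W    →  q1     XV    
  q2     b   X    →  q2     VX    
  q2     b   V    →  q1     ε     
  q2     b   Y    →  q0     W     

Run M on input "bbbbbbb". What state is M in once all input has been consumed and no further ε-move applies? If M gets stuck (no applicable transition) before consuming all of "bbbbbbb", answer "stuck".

q2

(q0, bbbbbbb, $)
  ε-move, top $: go to q1, push X$ → (q1, bbbbbbb, X$)
  read b, top X: go to q1, push YX → (q1, bbbbbb, YX$)
  ε-move, top Y: go to q2, push VY → (q2, bbbbbb, VYX$)
  read b, top V: go to q1, push ε → (q1, bbbbb, YX$)
  ε-move, top Y: go to q2, push VY → (q2, bbbbb, VYX$)
  read b, top V: go to q1, push ε → (q1, bbbb, YX$)
  ε-move, top Y: go to q2, push VY → (q2, bbbb, VYX$)
  read b, top V: go to q1, push ε → (q1, bbb, YX$)
  ε-move, top Y: go to q2, push VY → (q2, bbb, VYX$)
  read b, top V: go to q1, push ε → (q1, bb, YX$)
  ε-move, top Y: go to q2, push VY → (q2, bb, VYX$)
  read b, top V: go to q1, push ε → (q1, b, YX$)
  ε-move, top Y: go to q2, push VY → (q2, b, VYX$)
  read b, top V: go to q1, push ε → (q1, ε, YX$)
  ε-move, top Y: go to q2, push VY → (q2, ε, VYX$)
All input consumed; M is in state q2.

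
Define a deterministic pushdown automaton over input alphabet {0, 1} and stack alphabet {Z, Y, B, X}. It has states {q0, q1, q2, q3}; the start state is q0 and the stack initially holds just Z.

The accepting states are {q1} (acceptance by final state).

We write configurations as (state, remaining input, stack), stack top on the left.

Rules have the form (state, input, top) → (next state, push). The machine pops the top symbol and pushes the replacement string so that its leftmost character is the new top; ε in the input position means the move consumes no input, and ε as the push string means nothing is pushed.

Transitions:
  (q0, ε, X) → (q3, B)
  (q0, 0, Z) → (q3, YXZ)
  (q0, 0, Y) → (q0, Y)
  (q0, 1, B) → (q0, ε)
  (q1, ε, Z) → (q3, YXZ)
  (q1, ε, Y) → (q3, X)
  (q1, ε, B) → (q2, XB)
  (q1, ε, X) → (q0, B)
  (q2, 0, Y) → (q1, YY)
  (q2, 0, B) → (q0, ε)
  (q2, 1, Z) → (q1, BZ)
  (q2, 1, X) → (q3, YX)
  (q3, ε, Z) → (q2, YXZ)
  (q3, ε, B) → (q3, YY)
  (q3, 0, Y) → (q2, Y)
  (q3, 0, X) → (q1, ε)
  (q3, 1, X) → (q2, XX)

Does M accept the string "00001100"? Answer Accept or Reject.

Accept

(q0, 00001100, Z)
  read 0, top Z: go to q3, push YXZ → (q3, 0001100, YXZ)
  read 0, top Y: go to q2, push Y → (q2, 001100, YXZ)
  read 0, top Y: go to q1, push YY → (q1, 01100, YYXZ)
  ε-move, top Y: go to q3, push X → (q3, 01100, XYXZ)
  read 0, top X: go to q1, push ε → (q1, 1100, YXZ)
  ε-move, top Y: go to q3, push X → (q3, 1100, XXZ)
  read 1, top X: go to q2, push XX → (q2, 100, XXXZ)
  read 1, top X: go to q3, push YX → (q3, 00, YXXXZ)
  read 0, top Y: go to q2, push Y → (q2, 0, YXXXZ)
  read 0, top Y: go to q1, push YY → (q1, ε, YYXXXZ)
All input consumed; state q1 ∈ F.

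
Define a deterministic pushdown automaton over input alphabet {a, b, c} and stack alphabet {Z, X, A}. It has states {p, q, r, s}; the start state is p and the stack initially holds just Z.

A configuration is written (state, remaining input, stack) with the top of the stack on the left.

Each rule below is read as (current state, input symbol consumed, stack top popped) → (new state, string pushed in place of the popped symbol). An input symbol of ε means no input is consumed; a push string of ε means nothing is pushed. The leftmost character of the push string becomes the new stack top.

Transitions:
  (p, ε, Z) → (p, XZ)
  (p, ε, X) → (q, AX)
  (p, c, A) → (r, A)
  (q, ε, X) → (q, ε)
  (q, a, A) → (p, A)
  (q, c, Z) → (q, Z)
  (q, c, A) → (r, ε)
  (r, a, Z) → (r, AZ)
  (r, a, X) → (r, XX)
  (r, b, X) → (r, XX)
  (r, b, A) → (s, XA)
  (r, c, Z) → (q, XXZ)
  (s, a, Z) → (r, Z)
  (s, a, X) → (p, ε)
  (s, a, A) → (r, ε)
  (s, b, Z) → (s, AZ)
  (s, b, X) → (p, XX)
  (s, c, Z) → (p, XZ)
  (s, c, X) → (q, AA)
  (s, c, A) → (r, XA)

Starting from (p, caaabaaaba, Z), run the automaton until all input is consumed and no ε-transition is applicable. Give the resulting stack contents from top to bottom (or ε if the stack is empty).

XXXXXXXXXXZ

(p, caaabaaaba, Z)
  ε-move, top Z: go to p, push XZ → (p, caaabaaaba, XZ)
  ε-move, top X: go to q, push AX → (q, caaabaaaba, AXZ)
  read c, top A: go to r, push ε → (r, aaabaaaba, XZ)
  read a, top X: go to r, push XX → (r, aabaaaba, XXZ)
  read a, top X: go to r, push XX → (r, abaaaba, XXXZ)
  read a, top X: go to r, push XX → (r, baaaba, XXXXZ)
  read b, top X: go to r, push XX → (r, aaaba, XXXXXZ)
  read a, top X: go to r, push XX → (r, aaba, XXXXXXZ)
  read a, top X: go to r, push XX → (r, aba, XXXXXXXZ)
  read a, top X: go to r, push XX → (r, ba, XXXXXXXXZ)
  read b, top X: go to r, push XX → (r, a, XXXXXXXXXZ)
  read a, top X: go to r, push XX → (r, ε, XXXXXXXXXXZ)
All input consumed in state r with stack XXXXXXXXXXZ.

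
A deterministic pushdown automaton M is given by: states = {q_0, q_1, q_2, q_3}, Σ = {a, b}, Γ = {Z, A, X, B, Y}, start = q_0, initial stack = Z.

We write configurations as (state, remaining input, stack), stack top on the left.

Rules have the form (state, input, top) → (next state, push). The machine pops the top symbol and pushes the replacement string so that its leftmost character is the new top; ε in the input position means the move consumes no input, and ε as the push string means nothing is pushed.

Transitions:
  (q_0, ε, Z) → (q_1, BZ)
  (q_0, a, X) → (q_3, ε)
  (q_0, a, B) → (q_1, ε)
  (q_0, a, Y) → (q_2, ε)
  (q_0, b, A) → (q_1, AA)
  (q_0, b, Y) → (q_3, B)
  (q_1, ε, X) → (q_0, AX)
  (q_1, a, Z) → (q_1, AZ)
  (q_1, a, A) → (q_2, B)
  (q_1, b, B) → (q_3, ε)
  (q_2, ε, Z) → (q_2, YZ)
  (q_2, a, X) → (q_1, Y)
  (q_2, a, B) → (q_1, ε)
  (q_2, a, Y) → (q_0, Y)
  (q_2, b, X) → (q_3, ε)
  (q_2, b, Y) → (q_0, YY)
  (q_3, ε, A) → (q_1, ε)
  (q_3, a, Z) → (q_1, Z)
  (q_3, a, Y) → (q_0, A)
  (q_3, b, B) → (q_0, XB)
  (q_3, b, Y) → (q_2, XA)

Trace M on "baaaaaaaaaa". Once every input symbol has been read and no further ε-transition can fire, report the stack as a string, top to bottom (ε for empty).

Z

(q_0, baaaaaaaaaa, Z)
  ε-move, top Z: go to q_1, push BZ → (q_1, baaaaaaaaaa, BZ)
  read b, top B: go to q_3, push ε → (q_3, aaaaaaaaaa, Z)
  read a, top Z: go to q_1, push Z → (q_1, aaaaaaaaa, Z)
  read a, top Z: go to q_1, push AZ → (q_1, aaaaaaaa, AZ)
  read a, top A: go to q_2, push B → (q_2, aaaaaaa, BZ)
  read a, top B: go to q_1, push ε → (q_1, aaaaaa, Z)
  read a, top Z: go to q_1, push AZ → (q_1, aaaaa, AZ)
  read a, top A: go to q_2, push B → (q_2, aaaa, BZ)
  read a, top B: go to q_1, push ε → (q_1, aaa, Z)
  read a, top Z: go to q_1, push AZ → (q_1, aa, AZ)
  read a, top A: go to q_2, push B → (q_2, a, BZ)
  read a, top B: go to q_1, push ε → (q_1, ε, Z)
All input consumed in state q_1 with stack Z.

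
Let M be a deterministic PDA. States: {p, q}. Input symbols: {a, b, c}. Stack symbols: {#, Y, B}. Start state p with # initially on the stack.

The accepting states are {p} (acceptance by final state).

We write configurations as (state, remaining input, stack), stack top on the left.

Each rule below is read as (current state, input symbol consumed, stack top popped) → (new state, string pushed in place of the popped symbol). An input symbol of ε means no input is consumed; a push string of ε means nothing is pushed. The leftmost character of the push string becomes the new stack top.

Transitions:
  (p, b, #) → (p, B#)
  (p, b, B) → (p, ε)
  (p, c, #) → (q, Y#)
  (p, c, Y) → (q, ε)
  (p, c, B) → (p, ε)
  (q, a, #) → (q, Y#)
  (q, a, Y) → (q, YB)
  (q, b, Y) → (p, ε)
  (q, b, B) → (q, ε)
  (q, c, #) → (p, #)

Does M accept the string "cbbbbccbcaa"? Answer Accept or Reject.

Reject

(p, cbbbbccbcaa, #) ⊢ (q, bbbbccbcaa, Y#) ⊢ (p, bbbccbcaa, #) ⊢ (p, bbccbcaa, B#) ⊢ (p, bccbcaa, #) ⊢ (p, ccbcaa, B#) ⊢ (p, cbcaa, #) ⊢ (q, bcaa, Y#) ⊢ (p, caa, #) ⊢ (q, aa, Y#) ⊢ (q, a, YB#) ⊢ (q, ε, YBB#)
All input consumed; state q ∉ F and no further ε-move applies.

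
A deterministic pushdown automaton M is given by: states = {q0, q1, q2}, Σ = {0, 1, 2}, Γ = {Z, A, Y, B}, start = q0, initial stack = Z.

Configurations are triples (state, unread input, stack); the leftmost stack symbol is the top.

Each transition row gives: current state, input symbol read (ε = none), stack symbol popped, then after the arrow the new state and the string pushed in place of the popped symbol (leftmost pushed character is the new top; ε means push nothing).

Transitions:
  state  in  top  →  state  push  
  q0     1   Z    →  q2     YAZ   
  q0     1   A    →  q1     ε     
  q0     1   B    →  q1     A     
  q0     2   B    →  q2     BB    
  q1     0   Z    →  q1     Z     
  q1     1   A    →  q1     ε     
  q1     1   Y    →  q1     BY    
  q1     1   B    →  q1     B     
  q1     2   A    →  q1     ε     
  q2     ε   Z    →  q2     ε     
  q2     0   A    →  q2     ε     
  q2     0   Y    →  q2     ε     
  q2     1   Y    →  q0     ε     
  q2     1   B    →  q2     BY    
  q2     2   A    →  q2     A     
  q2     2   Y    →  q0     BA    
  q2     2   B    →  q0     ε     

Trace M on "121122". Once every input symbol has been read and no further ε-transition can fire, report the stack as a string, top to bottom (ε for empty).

Z

(q0, 121122, Z) ⊢ (q2, 21122, YAZ) ⊢ (q0, 1122, BAAZ) ⊢ (q1, 122, AAAZ) ⊢ (q1, 22, AAZ) ⊢ (q1, 2, AZ) ⊢ (q1, ε, Z)
All input consumed in state q1 with stack Z.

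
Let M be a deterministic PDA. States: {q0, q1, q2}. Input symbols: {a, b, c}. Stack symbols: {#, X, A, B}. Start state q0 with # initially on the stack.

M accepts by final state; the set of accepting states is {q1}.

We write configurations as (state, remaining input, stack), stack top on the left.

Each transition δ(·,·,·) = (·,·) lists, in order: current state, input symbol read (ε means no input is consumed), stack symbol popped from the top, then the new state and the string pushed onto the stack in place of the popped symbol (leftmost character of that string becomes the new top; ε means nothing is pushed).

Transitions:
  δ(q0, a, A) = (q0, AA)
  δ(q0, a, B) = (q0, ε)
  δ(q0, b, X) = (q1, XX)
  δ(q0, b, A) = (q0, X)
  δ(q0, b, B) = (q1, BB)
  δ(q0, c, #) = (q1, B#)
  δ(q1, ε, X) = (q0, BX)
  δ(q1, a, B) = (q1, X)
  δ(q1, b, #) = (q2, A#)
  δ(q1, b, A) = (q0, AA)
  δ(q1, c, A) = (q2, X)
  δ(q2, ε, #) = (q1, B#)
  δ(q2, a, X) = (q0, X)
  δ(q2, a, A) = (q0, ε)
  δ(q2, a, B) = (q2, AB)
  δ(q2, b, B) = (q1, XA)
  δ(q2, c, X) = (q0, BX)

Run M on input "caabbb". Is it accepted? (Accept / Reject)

(q0, caabbb, #) ⊢ (q1, aabbb, B#) ⊢ (q1, abbb, X#) ⊢ (q0, abbb, BX#) ⊢ (q0, bbb, X#) ⊢ (q1, bb, XX#) ⊢ (q0, bb, BXX#) ⊢ (q1, b, BBXX#)
No transition applies at (q1, b, BBXX#); input not fully consumed.

Reject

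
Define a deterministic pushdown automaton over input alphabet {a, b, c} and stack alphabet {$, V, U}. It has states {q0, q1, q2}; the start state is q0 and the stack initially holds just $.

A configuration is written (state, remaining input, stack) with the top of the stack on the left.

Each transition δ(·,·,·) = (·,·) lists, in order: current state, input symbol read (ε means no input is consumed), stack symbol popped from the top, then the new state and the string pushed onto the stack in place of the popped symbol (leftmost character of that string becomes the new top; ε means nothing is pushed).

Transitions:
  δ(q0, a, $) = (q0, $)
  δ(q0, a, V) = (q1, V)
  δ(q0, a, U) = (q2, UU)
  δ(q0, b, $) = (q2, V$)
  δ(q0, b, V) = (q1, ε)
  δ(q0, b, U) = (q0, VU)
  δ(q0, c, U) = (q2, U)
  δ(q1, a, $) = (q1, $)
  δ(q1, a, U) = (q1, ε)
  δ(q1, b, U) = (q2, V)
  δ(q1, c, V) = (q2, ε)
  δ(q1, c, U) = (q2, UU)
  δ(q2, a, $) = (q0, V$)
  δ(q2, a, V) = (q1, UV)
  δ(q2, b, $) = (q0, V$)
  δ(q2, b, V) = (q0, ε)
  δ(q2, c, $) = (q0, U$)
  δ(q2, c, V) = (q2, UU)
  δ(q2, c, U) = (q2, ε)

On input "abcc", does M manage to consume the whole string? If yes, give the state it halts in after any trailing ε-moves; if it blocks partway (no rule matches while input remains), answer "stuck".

q2

(q0, abcc, $)
  read a, top $: go to q0, push $ → (q0, bcc, $)
  read b, top $: go to q2, push V$ → (q2, cc, V$)
  read c, top V: go to q2, push UU → (q2, c, UU$)
  read c, top U: go to q2, push ε → (q2, ε, U$)
All input consumed; M is in state q2.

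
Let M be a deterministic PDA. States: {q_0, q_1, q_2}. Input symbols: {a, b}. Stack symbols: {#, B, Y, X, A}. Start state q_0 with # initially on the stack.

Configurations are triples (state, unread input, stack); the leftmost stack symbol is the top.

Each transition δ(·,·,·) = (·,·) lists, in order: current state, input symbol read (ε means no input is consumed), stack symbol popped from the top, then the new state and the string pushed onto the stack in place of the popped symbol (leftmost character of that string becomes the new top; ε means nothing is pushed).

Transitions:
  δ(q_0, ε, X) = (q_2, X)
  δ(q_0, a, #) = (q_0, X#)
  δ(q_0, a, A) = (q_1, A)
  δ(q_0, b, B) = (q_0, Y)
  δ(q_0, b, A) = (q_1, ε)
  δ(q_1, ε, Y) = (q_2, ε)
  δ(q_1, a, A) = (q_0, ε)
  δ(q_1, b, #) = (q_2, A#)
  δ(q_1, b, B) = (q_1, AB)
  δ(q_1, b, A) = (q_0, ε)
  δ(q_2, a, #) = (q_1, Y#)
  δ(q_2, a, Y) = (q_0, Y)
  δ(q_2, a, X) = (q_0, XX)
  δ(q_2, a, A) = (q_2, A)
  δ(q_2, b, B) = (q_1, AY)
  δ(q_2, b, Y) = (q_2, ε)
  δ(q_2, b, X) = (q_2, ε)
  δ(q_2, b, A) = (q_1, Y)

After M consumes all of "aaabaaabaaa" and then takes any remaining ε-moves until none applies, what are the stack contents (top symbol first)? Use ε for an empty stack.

XXXXXXX#

(q_0, aaabaaabaaa, #) ⊢ (q_0, aabaaabaaa, X#) ⊢ (q_2, aabaaabaaa, X#) ⊢ (q_0, abaaabaaa, XX#) ⊢ (q_2, abaaabaaa, XX#) ⊢ (q_0, baaabaaa, XXX#) ⊢ (q_2, baaabaaa, XXX#) ⊢ (q_2, aaabaaa, XX#) ⊢ (q_0, aabaaa, XXX#) ⊢ (q_2, aabaaa, XXX#) ⊢ (q_0, abaaa, XXXX#) ⊢ (q_2, abaaa, XXXX#) ⊢ (q_0, baaa, XXXXX#) ⊢ (q_2, baaa, XXXXX#) ⊢ (q_2, aaa, XXXX#) ⊢ (q_0, aa, XXXXX#) ⊢ (q_2, aa, XXXXX#) ⊢ (q_0, a, XXXXXX#) ⊢ (q_2, a, XXXXXX#) ⊢ (q_0, ε, XXXXXXX#) ⊢ (q_2, ε, XXXXXXX#)
All input consumed in state q_2 with stack XXXXXXX#.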